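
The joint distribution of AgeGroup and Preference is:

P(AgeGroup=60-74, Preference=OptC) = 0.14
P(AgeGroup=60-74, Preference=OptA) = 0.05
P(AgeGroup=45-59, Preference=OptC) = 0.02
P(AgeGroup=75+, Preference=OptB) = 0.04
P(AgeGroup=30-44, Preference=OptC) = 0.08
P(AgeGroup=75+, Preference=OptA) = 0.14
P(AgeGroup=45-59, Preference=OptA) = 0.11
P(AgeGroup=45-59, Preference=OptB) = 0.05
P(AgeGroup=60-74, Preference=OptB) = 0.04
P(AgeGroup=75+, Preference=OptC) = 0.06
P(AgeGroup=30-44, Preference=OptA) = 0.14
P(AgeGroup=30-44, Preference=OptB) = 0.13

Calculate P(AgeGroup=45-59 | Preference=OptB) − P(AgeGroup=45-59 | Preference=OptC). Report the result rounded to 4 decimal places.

0.1256

P(Preference=OptB) = 0.13 + 0.05 + 0.04 + 0.04 = 0.26; P(AgeGroup=45-59 | Preference=OptB) = 0.05/0.26 = 0.19231.
P(Preference=OptC) = 0.08 + 0.02 + 0.14 + 0.06 = 0.30; P(AgeGroup=45-59 | Preference=OptC) = 0.02/0.30 = 0.06667.
Difference = 0.1256.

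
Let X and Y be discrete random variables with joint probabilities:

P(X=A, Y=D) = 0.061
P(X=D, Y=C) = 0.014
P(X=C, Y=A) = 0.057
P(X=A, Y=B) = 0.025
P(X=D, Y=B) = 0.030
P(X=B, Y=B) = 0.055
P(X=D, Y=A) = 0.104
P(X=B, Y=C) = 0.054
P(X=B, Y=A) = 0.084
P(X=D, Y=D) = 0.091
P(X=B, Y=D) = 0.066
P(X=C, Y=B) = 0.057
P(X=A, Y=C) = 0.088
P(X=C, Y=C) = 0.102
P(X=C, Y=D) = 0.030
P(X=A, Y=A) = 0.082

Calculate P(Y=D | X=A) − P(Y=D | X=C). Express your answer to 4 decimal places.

0.1163

P(X=A) = 0.082 + 0.025 + 0.088 + 0.061 = 0.256; P(Y=D | X=A) = 0.061/0.256 = 0.23828.
P(X=C) = 0.057 + 0.057 + 0.102 + 0.030 = 0.246; P(Y=D | X=C) = 0.030/0.246 = 0.12195.
Difference = 0.1163.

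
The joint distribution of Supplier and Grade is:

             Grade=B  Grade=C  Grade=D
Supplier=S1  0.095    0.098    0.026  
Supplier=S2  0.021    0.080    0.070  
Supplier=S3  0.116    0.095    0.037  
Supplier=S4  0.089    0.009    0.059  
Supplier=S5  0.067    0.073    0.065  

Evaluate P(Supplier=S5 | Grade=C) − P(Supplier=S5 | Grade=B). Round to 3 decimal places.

0.033

P(Grade=C) = 0.098 + 0.080 + 0.095 + 0.009 + 0.073 = 0.355; P(Supplier=S5 | Grade=C) = 0.073/0.355 = 0.2056.
P(Grade=B) = 0.095 + 0.021 + 0.116 + 0.089 + 0.067 = 0.388; P(Supplier=S5 | Grade=B) = 0.067/0.388 = 0.1727.
Difference = 0.033.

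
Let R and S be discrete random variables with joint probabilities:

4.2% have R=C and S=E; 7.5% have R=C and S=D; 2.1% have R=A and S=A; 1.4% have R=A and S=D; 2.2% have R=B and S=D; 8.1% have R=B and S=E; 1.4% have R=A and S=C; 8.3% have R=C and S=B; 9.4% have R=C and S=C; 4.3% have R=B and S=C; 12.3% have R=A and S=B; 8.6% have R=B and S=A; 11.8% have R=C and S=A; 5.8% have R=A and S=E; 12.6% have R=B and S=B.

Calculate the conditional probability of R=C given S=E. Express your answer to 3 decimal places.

0.232

P(S=E) = 0.058 + 0.081 + 0.042 = 0.181.
P(R=C | S=E) = 0.042/0.181 = 0.232.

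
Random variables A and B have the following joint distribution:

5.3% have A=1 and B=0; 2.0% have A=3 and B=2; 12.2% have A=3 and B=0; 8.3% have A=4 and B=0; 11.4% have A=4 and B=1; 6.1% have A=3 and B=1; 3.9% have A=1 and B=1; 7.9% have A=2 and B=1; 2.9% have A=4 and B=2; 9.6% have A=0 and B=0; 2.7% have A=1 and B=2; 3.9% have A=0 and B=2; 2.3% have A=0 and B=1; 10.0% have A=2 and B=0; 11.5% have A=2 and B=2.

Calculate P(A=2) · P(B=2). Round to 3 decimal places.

0.068

P(A=2) = 0.100 + 0.079 + 0.115 = 0.294.
P(B=2) = 0.039 + 0.027 + 0.115 + 0.020 + 0.029 = 0.230.
Product: 0.294 × 0.230 = 0.068.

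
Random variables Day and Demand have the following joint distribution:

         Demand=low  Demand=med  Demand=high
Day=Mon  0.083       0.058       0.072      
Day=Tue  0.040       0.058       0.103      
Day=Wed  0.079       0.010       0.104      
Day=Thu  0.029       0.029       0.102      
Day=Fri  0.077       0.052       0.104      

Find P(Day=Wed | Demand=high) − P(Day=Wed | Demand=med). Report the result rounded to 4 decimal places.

0.1661

P(Demand=high) = 0.072 + 0.103 + 0.104 + 0.102 + 0.104 = 0.485; P(Day=Wed | Demand=high) = 0.104/0.485 = 0.21443.
P(Demand=med) = 0.058 + 0.058 + 0.010 + 0.029 + 0.052 = 0.207; P(Day=Wed | Demand=med) = 0.010/0.207 = 0.04831.
Difference = 0.1661.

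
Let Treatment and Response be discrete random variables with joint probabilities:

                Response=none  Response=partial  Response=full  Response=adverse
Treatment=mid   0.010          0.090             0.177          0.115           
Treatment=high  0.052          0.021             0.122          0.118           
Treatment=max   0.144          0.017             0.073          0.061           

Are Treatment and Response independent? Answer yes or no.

no

P(Treatment=max) = 0.295 and P(Response=none) = 0.206, so their product is 0.06077, but P(Treatment=max, Response=none) = 0.144. Since these differ, Treatment and Response are not independent.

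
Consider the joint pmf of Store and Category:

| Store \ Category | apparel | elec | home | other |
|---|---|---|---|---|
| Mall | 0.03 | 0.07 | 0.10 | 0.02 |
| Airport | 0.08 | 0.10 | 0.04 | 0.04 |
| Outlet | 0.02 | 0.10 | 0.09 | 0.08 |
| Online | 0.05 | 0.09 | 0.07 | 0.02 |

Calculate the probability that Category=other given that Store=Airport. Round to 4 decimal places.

P(Store=Airport) = 0.08 + 0.10 + 0.04 + 0.04 = 0.26.
P(Category=other | Store=Airport) = 0.04/0.26 = 0.1538.

0.1538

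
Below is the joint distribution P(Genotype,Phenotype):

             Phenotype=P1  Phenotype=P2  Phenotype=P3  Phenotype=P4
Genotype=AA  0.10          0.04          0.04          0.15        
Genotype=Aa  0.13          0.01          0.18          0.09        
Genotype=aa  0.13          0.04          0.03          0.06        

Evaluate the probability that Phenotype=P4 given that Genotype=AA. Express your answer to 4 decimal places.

P(Genotype=AA) = 0.10 + 0.04 + 0.04 + 0.15 = 0.33.
P(Phenotype=P4 | Genotype=AA) = 0.15/0.33 = 0.4545.

0.4545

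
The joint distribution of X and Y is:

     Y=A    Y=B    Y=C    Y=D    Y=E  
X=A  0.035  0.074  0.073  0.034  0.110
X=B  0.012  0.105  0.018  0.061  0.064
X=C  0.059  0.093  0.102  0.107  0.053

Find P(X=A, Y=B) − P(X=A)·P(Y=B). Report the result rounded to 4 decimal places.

-0.0147

P(X=A) = 0.035 + 0.074 + 0.073 + 0.034 + 0.110 = 0.326.
P(Y=B) = 0.074 + 0.105 + 0.093 = 0.272.
P(X=A, Y=B) − P(X=A)P(Y=B) = 0.074 − 0.326×0.272 = -0.0147.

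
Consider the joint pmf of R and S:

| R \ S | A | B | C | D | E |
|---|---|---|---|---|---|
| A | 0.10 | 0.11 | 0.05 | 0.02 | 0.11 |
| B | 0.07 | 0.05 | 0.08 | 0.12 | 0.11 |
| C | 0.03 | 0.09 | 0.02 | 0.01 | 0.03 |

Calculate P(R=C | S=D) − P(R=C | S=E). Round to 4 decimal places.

-0.0533

P(S=D) = 0.02 + 0.12 + 0.01 = 0.15; P(R=C | S=D) = 0.01/0.15 = 0.06667.
P(S=E) = 0.11 + 0.11 + 0.03 = 0.25; P(R=C | S=E) = 0.03/0.25 = 0.12000.
Difference = -0.0533.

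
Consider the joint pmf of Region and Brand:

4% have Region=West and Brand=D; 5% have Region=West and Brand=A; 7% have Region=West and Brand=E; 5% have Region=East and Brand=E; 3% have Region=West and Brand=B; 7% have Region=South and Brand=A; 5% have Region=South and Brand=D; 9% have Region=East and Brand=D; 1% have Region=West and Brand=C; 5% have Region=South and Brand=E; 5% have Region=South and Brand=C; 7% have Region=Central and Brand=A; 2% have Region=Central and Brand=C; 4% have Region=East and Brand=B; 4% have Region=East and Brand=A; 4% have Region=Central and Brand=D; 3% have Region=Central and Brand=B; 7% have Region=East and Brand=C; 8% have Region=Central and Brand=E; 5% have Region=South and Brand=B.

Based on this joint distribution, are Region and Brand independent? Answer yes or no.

no

P(Region=East) = 0.29 and P(Brand=A) = 0.23, so their product is 0.0667, but P(Region=East, Brand=A) = 0.04. Since these differ, Region and Brand are not independent.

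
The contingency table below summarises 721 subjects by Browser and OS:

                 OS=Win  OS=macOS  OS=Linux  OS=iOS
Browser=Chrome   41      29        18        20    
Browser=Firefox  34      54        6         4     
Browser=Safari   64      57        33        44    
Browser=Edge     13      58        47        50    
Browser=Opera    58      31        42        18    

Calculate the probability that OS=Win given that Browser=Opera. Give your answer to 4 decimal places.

0.3893

Total with Browser=Opera: 58 + 31 + 42 + 18 = 149.
P(OS=Win | Browser=Opera) = 58/149 = 0.3893.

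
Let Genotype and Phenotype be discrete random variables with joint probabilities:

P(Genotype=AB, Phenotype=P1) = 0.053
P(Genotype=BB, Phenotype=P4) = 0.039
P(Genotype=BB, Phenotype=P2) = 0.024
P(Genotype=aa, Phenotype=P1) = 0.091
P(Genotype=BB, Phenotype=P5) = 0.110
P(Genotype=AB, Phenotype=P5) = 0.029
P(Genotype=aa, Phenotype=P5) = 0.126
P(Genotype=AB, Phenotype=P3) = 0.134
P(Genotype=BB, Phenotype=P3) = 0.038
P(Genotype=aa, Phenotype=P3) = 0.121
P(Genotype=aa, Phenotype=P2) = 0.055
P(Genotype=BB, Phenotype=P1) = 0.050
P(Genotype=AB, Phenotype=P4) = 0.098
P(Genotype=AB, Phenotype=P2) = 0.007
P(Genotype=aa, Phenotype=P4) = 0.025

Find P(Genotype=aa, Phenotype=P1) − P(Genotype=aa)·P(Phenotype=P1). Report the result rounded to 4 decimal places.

P(Genotype=aa) = 0.091 + 0.055 + 0.121 + 0.025 + 0.126 = 0.418.
P(Phenotype=P1) = 0.091 + 0.053 + 0.050 = 0.194.
P(Genotype=aa, Phenotype=P1) − P(Genotype=aa)P(Phenotype=P1) = 0.091 − 0.418×0.194 = 0.0099.

0.0099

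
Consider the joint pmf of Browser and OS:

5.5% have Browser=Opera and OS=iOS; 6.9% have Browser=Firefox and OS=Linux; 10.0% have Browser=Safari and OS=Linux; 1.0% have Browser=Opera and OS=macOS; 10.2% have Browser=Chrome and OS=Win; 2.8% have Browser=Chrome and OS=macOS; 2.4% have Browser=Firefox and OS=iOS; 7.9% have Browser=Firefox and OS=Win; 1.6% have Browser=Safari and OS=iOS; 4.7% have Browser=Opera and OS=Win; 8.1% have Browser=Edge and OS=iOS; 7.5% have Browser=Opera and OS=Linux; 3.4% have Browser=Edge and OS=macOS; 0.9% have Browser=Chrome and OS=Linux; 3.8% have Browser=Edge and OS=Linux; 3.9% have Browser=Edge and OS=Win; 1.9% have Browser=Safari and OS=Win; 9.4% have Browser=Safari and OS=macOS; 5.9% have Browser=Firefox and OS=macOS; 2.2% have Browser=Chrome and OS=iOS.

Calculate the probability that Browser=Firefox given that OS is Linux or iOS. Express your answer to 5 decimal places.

P(OS=Linux) = 0.009 + 0.069 + 0.100 + 0.038 + 0.075 = 0.291.
P(OS=iOS) = 0.022 + 0.024 + 0.016 + 0.081 + 0.055 = 0.198.
P(OS ∈ {Linux, iOS}) = 0.291 + 0.198 = 0.489; P(Browser=Firefox, OS ∈ {Linux, iOS}) = 0.069 + 0.024 = 0.093.
P(Browser=Firefox | OS ∈ {Linux, iOS}) = 0.093/0.489 = 0.19018.

0.19018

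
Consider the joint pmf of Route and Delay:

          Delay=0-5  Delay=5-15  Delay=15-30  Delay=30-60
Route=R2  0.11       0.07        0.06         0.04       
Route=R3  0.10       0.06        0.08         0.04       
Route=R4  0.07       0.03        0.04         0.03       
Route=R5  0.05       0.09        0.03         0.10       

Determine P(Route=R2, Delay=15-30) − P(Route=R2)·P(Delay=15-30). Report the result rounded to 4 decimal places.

0.0012

P(Route=R2) = 0.11 + 0.07 + 0.06 + 0.04 = 0.28.
P(Delay=15-30) = 0.06 + 0.08 + 0.04 + 0.03 = 0.21.
P(Route=R2, Delay=15-30) − P(Route=R2)P(Delay=15-30) = 0.06 − 0.28×0.21 = 0.0012.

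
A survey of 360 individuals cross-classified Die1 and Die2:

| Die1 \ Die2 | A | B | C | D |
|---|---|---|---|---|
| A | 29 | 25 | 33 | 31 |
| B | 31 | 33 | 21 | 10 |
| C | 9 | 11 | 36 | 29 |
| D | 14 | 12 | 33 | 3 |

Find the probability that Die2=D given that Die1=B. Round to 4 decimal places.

Total with Die1=B: 31 + 33 + 21 + 10 = 95.
P(Die2=D | Die1=B) = 10/95 = 0.1053.

0.1053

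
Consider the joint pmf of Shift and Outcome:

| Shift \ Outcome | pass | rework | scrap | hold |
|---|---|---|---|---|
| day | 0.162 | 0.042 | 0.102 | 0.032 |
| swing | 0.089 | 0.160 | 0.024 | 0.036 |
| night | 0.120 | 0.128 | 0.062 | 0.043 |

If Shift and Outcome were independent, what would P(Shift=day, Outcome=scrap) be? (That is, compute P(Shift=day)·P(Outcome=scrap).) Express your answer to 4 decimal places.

P(Shift=day) = 0.162 + 0.042 + 0.102 + 0.032 = 0.338.
P(Outcome=scrap) = 0.102 + 0.024 + 0.062 = 0.188.
Product: 0.338 × 0.188 = 0.0635.

0.0635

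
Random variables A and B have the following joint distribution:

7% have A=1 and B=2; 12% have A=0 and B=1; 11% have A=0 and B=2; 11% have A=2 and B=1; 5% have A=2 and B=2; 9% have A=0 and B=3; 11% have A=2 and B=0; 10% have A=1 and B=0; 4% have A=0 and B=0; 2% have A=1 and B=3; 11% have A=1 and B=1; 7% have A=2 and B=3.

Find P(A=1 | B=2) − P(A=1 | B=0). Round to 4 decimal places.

-0.0957

P(B=2) = 0.11 + 0.07 + 0.05 = 0.23; P(A=1 | B=2) = 0.07/0.23 = 0.30435.
P(B=0) = 0.04 + 0.10 + 0.11 = 0.25; P(A=1 | B=0) = 0.10/0.25 = 0.40000.
Difference = -0.0957.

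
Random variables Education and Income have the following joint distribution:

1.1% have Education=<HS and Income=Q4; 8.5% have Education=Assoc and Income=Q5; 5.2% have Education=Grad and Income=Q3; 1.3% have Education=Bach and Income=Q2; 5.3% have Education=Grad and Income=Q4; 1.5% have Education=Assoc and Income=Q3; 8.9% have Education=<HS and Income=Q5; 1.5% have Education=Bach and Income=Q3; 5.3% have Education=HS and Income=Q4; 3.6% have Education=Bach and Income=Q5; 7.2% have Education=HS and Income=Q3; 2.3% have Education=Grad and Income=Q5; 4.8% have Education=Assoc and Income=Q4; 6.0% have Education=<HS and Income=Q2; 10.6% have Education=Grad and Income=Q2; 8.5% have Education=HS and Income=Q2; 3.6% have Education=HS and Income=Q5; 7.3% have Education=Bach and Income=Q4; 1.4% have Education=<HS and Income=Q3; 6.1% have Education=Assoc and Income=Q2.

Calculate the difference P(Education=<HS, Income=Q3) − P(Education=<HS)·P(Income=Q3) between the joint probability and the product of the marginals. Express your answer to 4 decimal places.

P(Education=<HS) = 0.060 + 0.014 + 0.011 + 0.089 = 0.174.
P(Income=Q3) = 0.014 + 0.072 + 0.015 + 0.015 + 0.052 = 0.168.
P(Education=<HS, Income=Q3) − P(Education=<HS)P(Income=Q3) = 0.014 − 0.174×0.168 = -0.0152.

-0.0152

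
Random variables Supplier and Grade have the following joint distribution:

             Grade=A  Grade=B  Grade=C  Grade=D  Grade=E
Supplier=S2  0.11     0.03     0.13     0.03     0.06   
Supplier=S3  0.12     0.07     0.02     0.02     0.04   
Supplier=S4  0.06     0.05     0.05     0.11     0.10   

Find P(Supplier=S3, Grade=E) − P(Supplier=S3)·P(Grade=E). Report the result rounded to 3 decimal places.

P(Supplier=S3) = 0.12 + 0.07 + 0.02 + 0.02 + 0.04 = 0.27.
P(Grade=E) = 0.06 + 0.04 + 0.10 = 0.20.
P(Supplier=S3, Grade=E) − P(Supplier=S3)P(Grade=E) = 0.04 − 0.27×0.20 = -0.014.

-0.014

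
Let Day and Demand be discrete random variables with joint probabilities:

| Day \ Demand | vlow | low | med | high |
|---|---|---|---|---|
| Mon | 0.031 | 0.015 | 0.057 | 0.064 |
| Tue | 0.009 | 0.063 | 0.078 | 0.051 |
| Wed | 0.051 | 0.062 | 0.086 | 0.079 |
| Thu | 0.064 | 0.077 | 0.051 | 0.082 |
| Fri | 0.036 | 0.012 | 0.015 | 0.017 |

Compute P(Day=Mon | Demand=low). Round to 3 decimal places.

P(Demand=low) = 0.015 + 0.063 + 0.062 + 0.077 + 0.012 = 0.229.
P(Day=Mon | Demand=low) = 0.015/0.229 = 0.066.

0.066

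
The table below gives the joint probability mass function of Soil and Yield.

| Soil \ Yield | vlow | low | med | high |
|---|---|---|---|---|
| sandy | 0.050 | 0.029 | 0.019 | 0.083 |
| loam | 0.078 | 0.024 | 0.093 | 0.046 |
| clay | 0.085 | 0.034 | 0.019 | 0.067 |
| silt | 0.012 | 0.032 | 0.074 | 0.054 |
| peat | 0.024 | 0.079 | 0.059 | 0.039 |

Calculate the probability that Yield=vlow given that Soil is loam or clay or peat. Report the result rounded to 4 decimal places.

0.2890

P(Soil=loam) = 0.078 + 0.024 + 0.093 + 0.046 = 0.241.
P(Soil=clay) = 0.085 + 0.034 + 0.019 + 0.067 = 0.205.
P(Soil=peat) = 0.024 + 0.079 + 0.059 + 0.039 = 0.201.
P(Soil ∈ {loam, clay, peat}) = 0.241 + 0.205 + 0.201 = 0.647; P(Yield=vlow, Soil ∈ {loam, clay, peat}) = 0.078 + 0.085 + 0.024 = 0.187.
P(Yield=vlow | Soil ∈ {loam, clay, peat}) = 0.187/0.647 = 0.2890.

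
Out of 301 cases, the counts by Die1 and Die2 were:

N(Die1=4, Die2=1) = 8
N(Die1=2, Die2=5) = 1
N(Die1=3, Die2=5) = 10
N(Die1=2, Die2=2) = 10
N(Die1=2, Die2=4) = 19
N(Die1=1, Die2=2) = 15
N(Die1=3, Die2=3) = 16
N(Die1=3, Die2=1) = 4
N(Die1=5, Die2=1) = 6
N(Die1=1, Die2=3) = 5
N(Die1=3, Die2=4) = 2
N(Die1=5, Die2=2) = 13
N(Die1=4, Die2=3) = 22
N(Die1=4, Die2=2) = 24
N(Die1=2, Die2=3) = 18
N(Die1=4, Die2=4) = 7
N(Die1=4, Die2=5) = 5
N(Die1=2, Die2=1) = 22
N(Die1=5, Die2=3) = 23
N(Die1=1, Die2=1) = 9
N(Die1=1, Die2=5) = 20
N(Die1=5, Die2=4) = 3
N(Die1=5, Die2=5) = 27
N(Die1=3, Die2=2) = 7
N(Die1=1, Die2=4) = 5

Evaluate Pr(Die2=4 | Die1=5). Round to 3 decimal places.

0.042

Total with Die1=5: 6 + 13 + 23 + 3 + 27 = 72.
P(Die2=4 | Die1=5) = 3/72 = 0.042.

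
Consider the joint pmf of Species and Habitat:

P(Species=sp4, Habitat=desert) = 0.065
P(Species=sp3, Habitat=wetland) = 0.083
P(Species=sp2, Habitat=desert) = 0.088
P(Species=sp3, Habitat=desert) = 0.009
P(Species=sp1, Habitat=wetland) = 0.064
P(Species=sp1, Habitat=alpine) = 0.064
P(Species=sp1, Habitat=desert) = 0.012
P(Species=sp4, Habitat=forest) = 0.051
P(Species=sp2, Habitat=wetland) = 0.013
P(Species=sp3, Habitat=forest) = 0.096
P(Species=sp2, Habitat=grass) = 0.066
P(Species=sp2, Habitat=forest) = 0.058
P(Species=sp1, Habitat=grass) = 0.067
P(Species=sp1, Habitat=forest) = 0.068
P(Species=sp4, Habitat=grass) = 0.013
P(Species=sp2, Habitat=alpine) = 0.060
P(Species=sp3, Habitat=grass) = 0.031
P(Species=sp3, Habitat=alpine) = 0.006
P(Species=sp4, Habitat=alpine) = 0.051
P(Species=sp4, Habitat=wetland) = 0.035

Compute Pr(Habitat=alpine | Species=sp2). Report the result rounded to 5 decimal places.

P(Species=sp2) = 0.058 + 0.066 + 0.013 + 0.088 + 0.060 = 0.285.
P(Habitat=alpine | Species=sp2) = 0.060/0.285 = 0.21053.

0.21053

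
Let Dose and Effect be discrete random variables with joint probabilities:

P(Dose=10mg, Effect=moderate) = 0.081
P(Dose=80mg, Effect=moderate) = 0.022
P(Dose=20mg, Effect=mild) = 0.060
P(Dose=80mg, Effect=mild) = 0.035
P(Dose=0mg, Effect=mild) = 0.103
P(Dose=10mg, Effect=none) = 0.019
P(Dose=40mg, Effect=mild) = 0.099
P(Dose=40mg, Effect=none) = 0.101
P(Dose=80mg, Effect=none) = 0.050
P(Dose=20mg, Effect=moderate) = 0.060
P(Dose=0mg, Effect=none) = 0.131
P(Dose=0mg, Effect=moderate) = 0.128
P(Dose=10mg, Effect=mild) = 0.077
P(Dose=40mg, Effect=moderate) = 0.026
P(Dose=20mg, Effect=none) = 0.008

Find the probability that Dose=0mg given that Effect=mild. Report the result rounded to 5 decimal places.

0.27540

P(Effect=mild) = 0.103 + 0.077 + 0.060 + 0.099 + 0.035 = 0.374.
P(Dose=0mg | Effect=mild) = 0.103/0.374 = 0.27540.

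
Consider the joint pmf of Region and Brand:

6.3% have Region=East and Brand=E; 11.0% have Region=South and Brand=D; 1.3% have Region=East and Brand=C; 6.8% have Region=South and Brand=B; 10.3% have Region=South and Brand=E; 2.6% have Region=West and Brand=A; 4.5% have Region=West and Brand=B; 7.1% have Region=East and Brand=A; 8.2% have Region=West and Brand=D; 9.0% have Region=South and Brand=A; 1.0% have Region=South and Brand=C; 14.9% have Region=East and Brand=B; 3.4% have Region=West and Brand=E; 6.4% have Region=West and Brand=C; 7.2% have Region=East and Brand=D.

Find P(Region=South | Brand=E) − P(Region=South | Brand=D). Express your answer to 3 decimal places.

P(Brand=E) = 0.103 + 0.063 + 0.034 = 0.200; P(Region=South | Brand=E) = 0.103/0.200 = 0.5150.
P(Brand=D) = 0.110 + 0.072 + 0.082 = 0.264; P(Region=South | Brand=D) = 0.110/0.264 = 0.4167.
Difference = 0.098.

0.098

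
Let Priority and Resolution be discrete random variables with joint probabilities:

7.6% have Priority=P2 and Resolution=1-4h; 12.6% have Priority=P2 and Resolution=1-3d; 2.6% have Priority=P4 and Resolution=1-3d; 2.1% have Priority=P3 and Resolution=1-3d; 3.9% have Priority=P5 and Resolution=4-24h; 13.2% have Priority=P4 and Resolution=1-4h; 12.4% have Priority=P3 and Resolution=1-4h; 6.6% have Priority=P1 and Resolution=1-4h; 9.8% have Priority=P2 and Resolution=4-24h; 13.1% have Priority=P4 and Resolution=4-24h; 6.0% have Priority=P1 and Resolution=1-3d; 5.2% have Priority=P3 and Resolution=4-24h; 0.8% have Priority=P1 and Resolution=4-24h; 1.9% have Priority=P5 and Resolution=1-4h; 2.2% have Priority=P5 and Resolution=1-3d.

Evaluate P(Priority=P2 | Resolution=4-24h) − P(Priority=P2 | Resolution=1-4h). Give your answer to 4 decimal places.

P(Resolution=4-24h) = 0.008 + 0.098 + 0.052 + 0.131 + 0.039 = 0.328; P(Priority=P2 | Resolution=4-24h) = 0.098/0.328 = 0.29878.
P(Resolution=1-4h) = 0.066 + 0.076 + 0.124 + 0.132 + 0.019 = 0.417; P(Priority=P2 | Resolution=1-4h) = 0.076/0.417 = 0.18225.
Difference = 0.1165.

0.1165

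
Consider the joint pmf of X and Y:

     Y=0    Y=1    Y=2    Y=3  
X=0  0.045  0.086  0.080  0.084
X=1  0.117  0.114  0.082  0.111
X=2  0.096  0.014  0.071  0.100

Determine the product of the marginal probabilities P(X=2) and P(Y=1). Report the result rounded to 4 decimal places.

P(X=2) = 0.096 + 0.014 + 0.071 + 0.100 = 0.281.
P(Y=1) = 0.086 + 0.114 + 0.014 = 0.214.
Product: 0.281 × 0.214 = 0.0601.

0.0601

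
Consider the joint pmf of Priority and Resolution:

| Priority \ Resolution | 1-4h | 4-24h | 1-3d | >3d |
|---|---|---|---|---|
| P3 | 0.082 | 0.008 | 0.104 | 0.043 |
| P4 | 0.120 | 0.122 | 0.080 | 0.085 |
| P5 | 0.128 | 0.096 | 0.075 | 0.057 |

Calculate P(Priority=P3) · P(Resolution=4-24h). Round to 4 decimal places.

P(Priority=P3) = 0.082 + 0.008 + 0.104 + 0.043 = 0.237.
P(Resolution=4-24h) = 0.008 + 0.122 + 0.096 = 0.226.
Product: 0.237 × 0.226 = 0.0536.

0.0536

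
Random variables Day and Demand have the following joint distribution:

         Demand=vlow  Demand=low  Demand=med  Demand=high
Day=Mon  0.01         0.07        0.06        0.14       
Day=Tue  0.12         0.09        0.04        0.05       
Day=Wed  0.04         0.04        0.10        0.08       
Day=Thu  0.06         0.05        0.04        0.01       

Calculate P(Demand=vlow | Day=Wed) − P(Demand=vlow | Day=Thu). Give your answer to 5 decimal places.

-0.22115

P(Day=Wed) = 0.04 + 0.04 + 0.10 + 0.08 = 0.26; P(Demand=vlow | Day=Wed) = 0.04/0.26 = 0.153846.
P(Day=Thu) = 0.06 + 0.05 + 0.04 + 0.01 = 0.16; P(Demand=vlow | Day=Thu) = 0.06/0.16 = 0.375000.
Difference = -0.22115.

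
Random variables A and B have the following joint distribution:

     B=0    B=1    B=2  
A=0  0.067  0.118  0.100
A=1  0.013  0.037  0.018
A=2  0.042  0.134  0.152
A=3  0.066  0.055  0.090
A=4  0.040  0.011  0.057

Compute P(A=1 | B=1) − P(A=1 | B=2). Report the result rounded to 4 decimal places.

P(B=1) = 0.118 + 0.037 + 0.134 + 0.055 + 0.011 = 0.355; P(A=1 | B=1) = 0.037/0.355 = 0.10423.
P(B=2) = 0.100 + 0.018 + 0.152 + 0.090 + 0.057 = 0.417; P(A=1 | B=2) = 0.018/0.417 = 0.04317.
Difference = 0.0611.

0.0611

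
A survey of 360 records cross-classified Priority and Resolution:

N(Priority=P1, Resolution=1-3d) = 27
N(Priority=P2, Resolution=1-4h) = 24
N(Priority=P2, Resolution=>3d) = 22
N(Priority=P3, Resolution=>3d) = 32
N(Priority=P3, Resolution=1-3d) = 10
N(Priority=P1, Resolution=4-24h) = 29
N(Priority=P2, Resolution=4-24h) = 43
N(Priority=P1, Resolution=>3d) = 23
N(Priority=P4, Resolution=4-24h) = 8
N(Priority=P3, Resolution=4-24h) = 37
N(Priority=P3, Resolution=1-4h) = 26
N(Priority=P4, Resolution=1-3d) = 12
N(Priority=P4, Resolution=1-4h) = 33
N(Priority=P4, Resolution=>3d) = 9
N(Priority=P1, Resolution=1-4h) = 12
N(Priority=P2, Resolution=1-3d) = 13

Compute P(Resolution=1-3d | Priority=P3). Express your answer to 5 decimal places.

Total with Priority=P3: 26 + 37 + 10 + 32 = 105.
P(Resolution=1-3d | Priority=P3) = 10/105 = 0.09524.

0.09524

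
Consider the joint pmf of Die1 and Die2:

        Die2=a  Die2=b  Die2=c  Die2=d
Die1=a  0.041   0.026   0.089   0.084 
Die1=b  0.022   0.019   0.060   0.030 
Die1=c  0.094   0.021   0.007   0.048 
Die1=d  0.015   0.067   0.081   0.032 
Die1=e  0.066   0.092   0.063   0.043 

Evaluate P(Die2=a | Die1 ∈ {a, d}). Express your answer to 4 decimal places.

P(Die1=a) = 0.041 + 0.026 + 0.089 + 0.084 = 0.240.
P(Die1=d) = 0.015 + 0.067 + 0.081 + 0.032 = 0.195.
P(Die1 ∈ {a, d}) = 0.240 + 0.195 = 0.435; P(Die2=a, Die1 ∈ {a, d}) = 0.041 + 0.015 = 0.056.
P(Die2=a | Die1 ∈ {a, d}) = 0.056/0.435 = 0.1287.

0.1287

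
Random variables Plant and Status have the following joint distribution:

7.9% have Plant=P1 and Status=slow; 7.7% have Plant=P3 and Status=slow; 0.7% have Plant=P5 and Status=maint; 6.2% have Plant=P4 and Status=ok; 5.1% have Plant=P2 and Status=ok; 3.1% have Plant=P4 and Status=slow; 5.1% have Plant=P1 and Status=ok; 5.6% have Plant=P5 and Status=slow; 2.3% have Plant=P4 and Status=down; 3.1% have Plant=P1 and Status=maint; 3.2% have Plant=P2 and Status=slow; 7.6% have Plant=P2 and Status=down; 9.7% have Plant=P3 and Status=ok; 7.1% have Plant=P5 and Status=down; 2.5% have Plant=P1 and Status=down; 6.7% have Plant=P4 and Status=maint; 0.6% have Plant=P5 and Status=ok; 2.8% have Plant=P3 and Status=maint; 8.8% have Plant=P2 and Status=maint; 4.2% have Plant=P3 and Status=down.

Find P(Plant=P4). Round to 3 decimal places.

P(Plant=P4) = 0.062 + 0.031 + 0.023 + 0.067 = 0.183.

0.183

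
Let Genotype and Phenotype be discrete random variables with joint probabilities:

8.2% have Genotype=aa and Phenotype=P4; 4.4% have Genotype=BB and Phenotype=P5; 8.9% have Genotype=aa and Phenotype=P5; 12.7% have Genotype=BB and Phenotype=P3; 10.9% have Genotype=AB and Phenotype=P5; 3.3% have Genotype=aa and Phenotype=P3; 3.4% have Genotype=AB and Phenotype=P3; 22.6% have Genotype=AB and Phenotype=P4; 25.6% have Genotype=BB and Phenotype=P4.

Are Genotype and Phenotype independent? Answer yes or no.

P(Genotype=BB) = 0.427 and P(Phenotype=P5) = 0.242, so their product is 0.10333, but P(Genotype=BB, Phenotype=P5) = 0.044. Since these differ, Genotype and Phenotype are not independent.

no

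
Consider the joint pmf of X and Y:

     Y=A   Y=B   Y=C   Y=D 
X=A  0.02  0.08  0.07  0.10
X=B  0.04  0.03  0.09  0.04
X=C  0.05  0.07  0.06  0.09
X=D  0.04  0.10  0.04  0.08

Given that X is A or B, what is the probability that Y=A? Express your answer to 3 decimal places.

0.128

P(X=A) = 0.02 + 0.08 + 0.07 + 0.10 = 0.27.
P(X=B) = 0.04 + 0.03 + 0.09 + 0.04 = 0.20.
P(X ∈ {A, B}) = 0.27 + 0.20 = 0.47; P(Y=A, X ∈ {A, B}) = 0.02 + 0.04 = 0.06.
P(Y=A | X ∈ {A, B}) = 0.06/0.47 = 0.128.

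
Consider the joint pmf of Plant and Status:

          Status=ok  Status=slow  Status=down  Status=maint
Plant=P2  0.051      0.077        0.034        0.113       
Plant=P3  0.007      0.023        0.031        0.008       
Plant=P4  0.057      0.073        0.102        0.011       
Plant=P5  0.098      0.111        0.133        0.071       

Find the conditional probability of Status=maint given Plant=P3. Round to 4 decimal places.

0.1159

P(Plant=P3) = 0.007 + 0.023 + 0.031 + 0.008 = 0.069.
P(Status=maint | Plant=P3) = 0.008/0.069 = 0.1159.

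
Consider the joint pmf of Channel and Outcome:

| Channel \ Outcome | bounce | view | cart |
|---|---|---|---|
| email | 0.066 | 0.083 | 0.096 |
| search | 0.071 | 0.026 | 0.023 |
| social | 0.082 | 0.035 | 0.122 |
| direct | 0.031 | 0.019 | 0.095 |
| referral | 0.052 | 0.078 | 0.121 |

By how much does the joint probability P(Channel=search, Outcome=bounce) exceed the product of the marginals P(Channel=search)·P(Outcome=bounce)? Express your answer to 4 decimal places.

0.0348

P(Channel=search) = 0.071 + 0.026 + 0.023 = 0.120.
P(Outcome=bounce) = 0.066 + 0.071 + 0.082 + 0.031 + 0.052 = 0.302.
P(Channel=search, Outcome=bounce) − P(Channel=search)P(Outcome=bounce) = 0.071 − 0.120×0.302 = 0.0348.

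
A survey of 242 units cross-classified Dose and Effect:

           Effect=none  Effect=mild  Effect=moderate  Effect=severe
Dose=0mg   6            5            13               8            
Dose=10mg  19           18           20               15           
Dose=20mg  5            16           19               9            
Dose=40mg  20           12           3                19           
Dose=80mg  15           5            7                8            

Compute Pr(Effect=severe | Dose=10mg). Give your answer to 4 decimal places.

Total with Dose=10mg: 19 + 18 + 20 + 15 = 72.
P(Effect=severe | Dose=10mg) = 15/72 = 0.2083.

0.2083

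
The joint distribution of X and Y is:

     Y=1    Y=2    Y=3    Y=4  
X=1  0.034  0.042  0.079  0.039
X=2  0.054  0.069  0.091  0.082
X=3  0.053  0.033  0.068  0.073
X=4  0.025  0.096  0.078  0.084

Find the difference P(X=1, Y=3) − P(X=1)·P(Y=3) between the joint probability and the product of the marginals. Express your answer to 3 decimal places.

0.018

P(X=1) = 0.034 + 0.042 + 0.079 + 0.039 = 0.194.
P(Y=3) = 0.079 + 0.091 + 0.068 + 0.078 = 0.316.
P(X=1, Y=3) − P(X=1)P(Y=3) = 0.079 − 0.194×0.316 = 0.018.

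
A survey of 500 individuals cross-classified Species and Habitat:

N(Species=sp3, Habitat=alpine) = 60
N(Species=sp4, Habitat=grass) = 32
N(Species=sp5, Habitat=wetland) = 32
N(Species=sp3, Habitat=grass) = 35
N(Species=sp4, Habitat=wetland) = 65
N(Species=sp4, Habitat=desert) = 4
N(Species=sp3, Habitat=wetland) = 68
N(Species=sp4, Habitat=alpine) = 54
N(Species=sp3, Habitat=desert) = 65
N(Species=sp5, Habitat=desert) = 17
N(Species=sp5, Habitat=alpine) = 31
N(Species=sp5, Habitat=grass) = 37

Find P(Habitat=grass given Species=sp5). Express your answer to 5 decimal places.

0.31624

Total with Species=sp5: 37 + 32 + 17 + 31 = 117.
P(Habitat=grass | Species=sp5) = 37/117 = 0.31624.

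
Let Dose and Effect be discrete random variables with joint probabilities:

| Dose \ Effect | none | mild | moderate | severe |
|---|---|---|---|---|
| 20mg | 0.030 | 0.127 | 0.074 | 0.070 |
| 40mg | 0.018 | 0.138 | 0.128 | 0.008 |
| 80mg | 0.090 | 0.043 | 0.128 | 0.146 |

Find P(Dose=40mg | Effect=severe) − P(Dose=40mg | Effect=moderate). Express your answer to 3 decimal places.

-0.352

P(Effect=severe) = 0.070 + 0.008 + 0.146 = 0.224; P(Dose=40mg | Effect=severe) = 0.008/0.224 = 0.0357.
P(Effect=moderate) = 0.074 + 0.128 + 0.128 = 0.330; P(Dose=40mg | Effect=moderate) = 0.128/0.330 = 0.3879.
Difference = -0.352.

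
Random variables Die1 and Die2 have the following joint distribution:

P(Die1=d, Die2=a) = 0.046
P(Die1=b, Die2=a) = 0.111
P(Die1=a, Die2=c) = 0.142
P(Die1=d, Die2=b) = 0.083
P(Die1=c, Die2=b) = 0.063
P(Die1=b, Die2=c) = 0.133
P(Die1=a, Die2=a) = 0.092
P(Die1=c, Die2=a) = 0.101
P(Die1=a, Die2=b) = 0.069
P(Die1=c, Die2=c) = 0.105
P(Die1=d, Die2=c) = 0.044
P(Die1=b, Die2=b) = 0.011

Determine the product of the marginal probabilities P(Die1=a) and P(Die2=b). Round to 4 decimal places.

0.0685

P(Die1=a) = 0.092 + 0.069 + 0.142 = 0.303.
P(Die2=b) = 0.069 + 0.011 + 0.063 + 0.083 = 0.226.
Product: 0.303 × 0.226 = 0.0685.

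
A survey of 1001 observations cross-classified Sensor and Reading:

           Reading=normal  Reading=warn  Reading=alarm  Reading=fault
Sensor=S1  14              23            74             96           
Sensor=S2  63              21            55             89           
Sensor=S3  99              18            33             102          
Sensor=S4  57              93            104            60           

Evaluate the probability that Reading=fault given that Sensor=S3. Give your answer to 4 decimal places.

Total with Sensor=S3: 99 + 18 + 33 + 102 = 252.
P(Reading=fault | Sensor=S3) = 102/252 = 0.4048.

0.4048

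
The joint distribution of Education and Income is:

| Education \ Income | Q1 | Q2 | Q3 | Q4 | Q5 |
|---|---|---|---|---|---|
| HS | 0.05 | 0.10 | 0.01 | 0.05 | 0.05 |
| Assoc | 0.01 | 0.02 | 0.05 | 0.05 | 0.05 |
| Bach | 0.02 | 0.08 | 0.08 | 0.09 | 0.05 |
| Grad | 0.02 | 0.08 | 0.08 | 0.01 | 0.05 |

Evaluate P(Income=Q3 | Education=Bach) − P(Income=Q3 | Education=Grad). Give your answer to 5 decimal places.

P(Education=Bach) = 0.02 + 0.08 + 0.08 + 0.09 + 0.05 = 0.32; P(Income=Q3 | Education=Bach) = 0.08/0.32 = 0.250000.
P(Education=Grad) = 0.02 + 0.08 + 0.08 + 0.01 + 0.05 = 0.24; P(Income=Q3 | Education=Grad) = 0.08/0.24 = 0.333333.
Difference = -0.08333.

-0.08333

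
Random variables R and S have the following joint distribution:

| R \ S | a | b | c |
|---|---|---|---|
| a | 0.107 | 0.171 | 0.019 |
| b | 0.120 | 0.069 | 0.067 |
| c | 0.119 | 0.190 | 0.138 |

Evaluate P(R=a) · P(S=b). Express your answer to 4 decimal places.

P(R=a) = 0.107 + 0.171 + 0.019 = 0.297.
P(S=b) = 0.171 + 0.069 + 0.190 = 0.430.
Product: 0.297 × 0.430 = 0.1277.

0.1277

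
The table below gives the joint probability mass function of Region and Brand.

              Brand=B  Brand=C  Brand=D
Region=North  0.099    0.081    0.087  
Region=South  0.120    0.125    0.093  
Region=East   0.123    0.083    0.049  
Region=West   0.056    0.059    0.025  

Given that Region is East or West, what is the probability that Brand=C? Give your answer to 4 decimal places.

0.3595

P(Region=East) = 0.123 + 0.083 + 0.049 = 0.255.
P(Region=West) = 0.056 + 0.059 + 0.025 = 0.140.
P(Region ∈ {East, West}) = 0.255 + 0.140 = 0.395; P(Brand=C, Region ∈ {East, West}) = 0.083 + 0.059 = 0.142.
P(Brand=C | Region ∈ {East, West}) = 0.142/0.395 = 0.3595.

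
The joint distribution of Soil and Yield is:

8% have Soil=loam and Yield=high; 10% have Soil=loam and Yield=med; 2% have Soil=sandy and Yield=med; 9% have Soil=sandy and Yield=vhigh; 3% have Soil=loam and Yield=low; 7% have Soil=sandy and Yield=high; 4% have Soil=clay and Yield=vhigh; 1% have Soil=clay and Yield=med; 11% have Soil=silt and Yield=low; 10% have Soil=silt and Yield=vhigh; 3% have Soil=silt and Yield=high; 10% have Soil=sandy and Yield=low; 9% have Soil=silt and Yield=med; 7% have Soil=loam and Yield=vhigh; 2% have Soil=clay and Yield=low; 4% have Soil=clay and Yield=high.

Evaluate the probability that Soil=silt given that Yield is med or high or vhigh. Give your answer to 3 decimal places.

0.297

P(Yield=med) = 0.02 + 0.10 + 0.01 + 0.09 = 0.22.
P(Yield=high) = 0.07 + 0.08 + 0.04 + 0.03 = 0.22.
P(Yield=vhigh) = 0.09 + 0.07 + 0.04 + 0.10 = 0.30.
P(Yield ∈ {med, high, vhigh}) = 0.22 + 0.22 + 0.30 = 0.74; P(Soil=silt, Yield ∈ {med, high, vhigh}) = 0.09 + 0.03 + 0.10 = 0.22.
P(Soil=silt | Yield ∈ {med, high, vhigh}) = 0.22/0.74 = 0.297.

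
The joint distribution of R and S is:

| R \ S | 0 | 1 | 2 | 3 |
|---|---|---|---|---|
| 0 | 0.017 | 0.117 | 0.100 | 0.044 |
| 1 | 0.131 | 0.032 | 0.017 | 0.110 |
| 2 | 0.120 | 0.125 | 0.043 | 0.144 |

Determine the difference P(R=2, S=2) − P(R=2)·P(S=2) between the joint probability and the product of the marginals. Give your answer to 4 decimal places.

-0.0261

P(R=2) = 0.120 + 0.125 + 0.043 + 0.144 = 0.432.
P(S=2) = 0.100 + 0.017 + 0.043 = 0.160.
P(R=2, S=2) − P(R=2)P(S=2) = 0.043 − 0.432×0.160 = -0.0261.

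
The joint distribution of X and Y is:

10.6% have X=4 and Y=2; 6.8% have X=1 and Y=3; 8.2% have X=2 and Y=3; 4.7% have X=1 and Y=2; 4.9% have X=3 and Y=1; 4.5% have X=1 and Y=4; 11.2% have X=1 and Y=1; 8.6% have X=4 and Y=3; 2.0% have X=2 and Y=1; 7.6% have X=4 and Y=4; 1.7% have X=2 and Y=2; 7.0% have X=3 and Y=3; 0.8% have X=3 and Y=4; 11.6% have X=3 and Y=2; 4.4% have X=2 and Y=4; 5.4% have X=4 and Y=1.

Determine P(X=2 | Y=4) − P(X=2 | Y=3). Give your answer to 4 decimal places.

-0.0136

P(Y=4) = 0.045 + 0.044 + 0.008 + 0.076 = 0.173; P(X=2 | Y=4) = 0.044/0.173 = 0.25434.
P(Y=3) = 0.068 + 0.082 + 0.070 + 0.086 = 0.306; P(X=2 | Y=3) = 0.082/0.306 = 0.26797.
Difference = -0.0136.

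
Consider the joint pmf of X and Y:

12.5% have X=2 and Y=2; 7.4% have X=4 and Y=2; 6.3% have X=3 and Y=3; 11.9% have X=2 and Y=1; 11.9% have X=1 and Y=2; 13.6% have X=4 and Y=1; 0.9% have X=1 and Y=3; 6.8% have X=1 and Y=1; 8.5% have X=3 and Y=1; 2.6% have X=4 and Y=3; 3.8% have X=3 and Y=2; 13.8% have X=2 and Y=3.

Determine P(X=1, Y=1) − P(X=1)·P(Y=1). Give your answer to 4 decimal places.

P(X=1) = 0.068 + 0.119 + 0.009 = 0.196.
P(Y=1) = 0.068 + 0.119 + 0.085 + 0.136 = 0.408.
P(X=1, Y=1) − P(X=1)P(Y=1) = 0.068 − 0.196×0.408 = -0.0120.

-0.0120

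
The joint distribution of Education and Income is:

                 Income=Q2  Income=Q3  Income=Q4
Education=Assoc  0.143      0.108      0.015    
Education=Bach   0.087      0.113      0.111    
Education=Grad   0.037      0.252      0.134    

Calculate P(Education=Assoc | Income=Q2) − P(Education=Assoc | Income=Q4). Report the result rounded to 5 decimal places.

P(Income=Q2) = 0.143 + 0.087 + 0.037 = 0.267; P(Education=Assoc | Income=Q2) = 0.143/0.267 = 0.535581.
P(Income=Q4) = 0.015 + 0.111 + 0.134 = 0.260; P(Education=Assoc | Income=Q4) = 0.015/0.260 = 0.057692.
Difference = 0.47789.

0.47789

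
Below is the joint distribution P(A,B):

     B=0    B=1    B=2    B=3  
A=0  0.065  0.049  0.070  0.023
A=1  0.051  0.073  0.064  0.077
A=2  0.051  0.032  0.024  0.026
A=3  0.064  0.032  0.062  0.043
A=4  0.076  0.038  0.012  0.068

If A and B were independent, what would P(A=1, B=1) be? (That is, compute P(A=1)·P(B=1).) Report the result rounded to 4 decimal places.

P(A=1) = 0.051 + 0.073 + 0.064 + 0.077 = 0.265.
P(B=1) = 0.049 + 0.073 + 0.032 + 0.032 + 0.038 = 0.224.
Product: 0.265 × 0.224 = 0.0594.

0.0594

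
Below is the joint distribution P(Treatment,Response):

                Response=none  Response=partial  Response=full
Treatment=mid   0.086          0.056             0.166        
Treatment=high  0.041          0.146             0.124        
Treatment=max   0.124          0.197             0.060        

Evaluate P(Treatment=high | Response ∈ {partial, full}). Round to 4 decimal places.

0.3605

P(Response=partial) = 0.056 + 0.146 + 0.197 = 0.399.
P(Response=full) = 0.166 + 0.124 + 0.060 = 0.350.
P(Response ∈ {partial, full}) = 0.399 + 0.350 = 0.749; P(Treatment=high, Response ∈ {partial, full}) = 0.146 + 0.124 = 0.270.
P(Treatment=high | Response ∈ {partial, full}) = 0.270/0.749 = 0.3605.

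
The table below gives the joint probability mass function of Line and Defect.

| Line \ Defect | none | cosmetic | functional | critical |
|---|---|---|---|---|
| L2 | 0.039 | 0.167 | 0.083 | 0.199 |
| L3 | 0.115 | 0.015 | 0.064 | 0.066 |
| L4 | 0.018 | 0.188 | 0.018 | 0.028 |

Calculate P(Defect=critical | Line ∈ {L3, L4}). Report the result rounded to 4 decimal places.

0.1836

P(Line=L3) = 0.115 + 0.015 + 0.064 + 0.066 = 0.260.
P(Line=L4) = 0.018 + 0.188 + 0.018 + 0.028 = 0.252.
P(Line ∈ {L3, L4}) = 0.260 + 0.252 = 0.512; P(Defect=critical, Line ∈ {L3, L4}) = 0.066 + 0.028 = 0.094.
P(Defect=critical | Line ∈ {L3, L4}) = 0.094/0.512 = 0.1836.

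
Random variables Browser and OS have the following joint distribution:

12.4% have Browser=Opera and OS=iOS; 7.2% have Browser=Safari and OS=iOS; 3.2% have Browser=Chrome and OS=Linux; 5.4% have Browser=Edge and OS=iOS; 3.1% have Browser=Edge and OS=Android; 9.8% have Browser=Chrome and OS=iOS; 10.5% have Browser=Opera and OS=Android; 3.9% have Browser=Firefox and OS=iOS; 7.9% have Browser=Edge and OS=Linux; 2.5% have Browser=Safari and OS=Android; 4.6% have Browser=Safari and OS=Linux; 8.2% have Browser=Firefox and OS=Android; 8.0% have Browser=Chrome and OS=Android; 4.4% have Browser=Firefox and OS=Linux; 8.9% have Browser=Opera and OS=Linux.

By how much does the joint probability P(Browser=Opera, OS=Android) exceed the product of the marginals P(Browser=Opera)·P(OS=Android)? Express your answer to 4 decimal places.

0.0023

P(Browser=Opera) = 0.089 + 0.124 + 0.105 = 0.318.
P(OS=Android) = 0.080 + 0.082 + 0.025 + 0.031 + 0.105 = 0.323.
P(Browser=Opera, OS=Android) − P(Browser=Opera)P(OS=Android) = 0.105 − 0.318×0.323 = 0.0023.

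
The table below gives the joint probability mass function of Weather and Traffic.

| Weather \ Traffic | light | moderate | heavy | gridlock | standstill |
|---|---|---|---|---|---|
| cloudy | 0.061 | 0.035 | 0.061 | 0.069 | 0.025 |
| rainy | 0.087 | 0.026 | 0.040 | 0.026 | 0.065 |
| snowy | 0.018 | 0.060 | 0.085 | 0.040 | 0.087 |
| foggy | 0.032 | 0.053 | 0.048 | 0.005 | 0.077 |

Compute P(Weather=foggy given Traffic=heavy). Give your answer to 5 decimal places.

P(Traffic=heavy) = 0.061 + 0.040 + 0.085 + 0.048 = 0.234.
P(Weather=foggy | Traffic=heavy) = 0.048/0.234 = 0.20513.

0.20513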